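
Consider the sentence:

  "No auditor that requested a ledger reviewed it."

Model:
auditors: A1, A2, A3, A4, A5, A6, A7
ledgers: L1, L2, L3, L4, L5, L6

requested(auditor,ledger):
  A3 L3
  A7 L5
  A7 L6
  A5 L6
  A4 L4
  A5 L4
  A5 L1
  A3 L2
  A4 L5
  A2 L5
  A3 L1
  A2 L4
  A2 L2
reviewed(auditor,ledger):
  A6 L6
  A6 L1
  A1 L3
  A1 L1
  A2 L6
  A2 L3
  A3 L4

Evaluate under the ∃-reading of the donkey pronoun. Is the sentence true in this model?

"it" takes "a ledger" as antecedent — a donkey pronoun bound across the clause boundary.
Truth condition: for no (a,l) with requested(a,l) does reviewed(a,l) hold.
Restrictor pairs — does the scope hold? (A2,L2):fails  (A2,L4):fails  (A2,L5):fails  (A3,L1):fails  (A3,L2):fails  (A3,L3):fails  (A4,L4):fails  (A4,L5):fails  (A5,L1):fails  (A5,L4):fails  (A5,L6):fails  (A7,L5):fails  (A7,L6):fails
Scope holds for no restrictor pair, so the sentence is true.

True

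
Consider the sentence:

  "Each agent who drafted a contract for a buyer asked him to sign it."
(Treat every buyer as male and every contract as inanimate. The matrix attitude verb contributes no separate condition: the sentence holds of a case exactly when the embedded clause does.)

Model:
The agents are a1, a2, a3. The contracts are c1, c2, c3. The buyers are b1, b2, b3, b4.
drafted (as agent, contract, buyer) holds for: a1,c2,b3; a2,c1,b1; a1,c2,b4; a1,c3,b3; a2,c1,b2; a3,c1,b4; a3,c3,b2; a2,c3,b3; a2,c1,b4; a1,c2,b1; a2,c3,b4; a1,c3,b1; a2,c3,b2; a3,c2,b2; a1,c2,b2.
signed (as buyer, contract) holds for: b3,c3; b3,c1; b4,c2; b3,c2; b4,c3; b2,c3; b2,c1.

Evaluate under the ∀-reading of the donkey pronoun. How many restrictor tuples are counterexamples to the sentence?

"him" takes "a buyer" as antecedent and "it" takes "a contract"; both are donkey pronouns co-varying with the restrictor.
Strong reading: for every (a,c,b) with drafted(a,c,b), signed(b,c).
Restrictor triples: (a1,c2,b1)→signed(b1,c2) ✗  (a1,c2,b2)→signed(b2,c2) ✗  (a1,c2,b3)→signed(b3,c2) ✓  (a1,c2,b4)→signed(b4,c2) ✓  (a1,c3,b1)→signed(b1,c3) ✗  (a1,c3,b3)→signed(b3,c3) ✓  (a2,c1,b1)→signed(b1,c1) ✗  (a2,c1,b2)→signed(b2,c1) ✓  (a2,c1,b4)→signed(b4,c1) ✗  (a2,c3,b2)→signed(b2,c3) ✓  (a2,c3,b3)→signed(b3,c3) ✓  (a2,c3,b4)→signed(b4,c3) ✓  (a3,c1,b4)→signed(b4,c1) ✗  (a3,c2,b2)→signed(b2,c2) ✗  (a3,c3,b2)→signed(b2,c3) ✓
Counterexamples (restrictor triples failing the scope): 7.

7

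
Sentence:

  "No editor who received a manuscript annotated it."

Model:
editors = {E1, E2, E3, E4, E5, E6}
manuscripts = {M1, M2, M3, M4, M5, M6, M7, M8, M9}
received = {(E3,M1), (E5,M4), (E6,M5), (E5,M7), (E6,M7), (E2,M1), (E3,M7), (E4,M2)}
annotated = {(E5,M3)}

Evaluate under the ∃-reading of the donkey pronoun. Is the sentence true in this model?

True

"it" takes "a manuscript" as antecedent — a donkey pronoun bound across the clause boundary.
Truth condition: for no (e,m) with received(e,m) does annotated(e,m) hold.
Restrictor pairs — does the scope hold? (E2,M1):fails  (E3,M1):fails  (E3,M7):fails  (E4,M2):fails  (E5,M4):fails  (E5,M7):fails  (E6,M5):fails  (E6,M7):fails
Scope holds for no restrictor pair, so the sentence is true.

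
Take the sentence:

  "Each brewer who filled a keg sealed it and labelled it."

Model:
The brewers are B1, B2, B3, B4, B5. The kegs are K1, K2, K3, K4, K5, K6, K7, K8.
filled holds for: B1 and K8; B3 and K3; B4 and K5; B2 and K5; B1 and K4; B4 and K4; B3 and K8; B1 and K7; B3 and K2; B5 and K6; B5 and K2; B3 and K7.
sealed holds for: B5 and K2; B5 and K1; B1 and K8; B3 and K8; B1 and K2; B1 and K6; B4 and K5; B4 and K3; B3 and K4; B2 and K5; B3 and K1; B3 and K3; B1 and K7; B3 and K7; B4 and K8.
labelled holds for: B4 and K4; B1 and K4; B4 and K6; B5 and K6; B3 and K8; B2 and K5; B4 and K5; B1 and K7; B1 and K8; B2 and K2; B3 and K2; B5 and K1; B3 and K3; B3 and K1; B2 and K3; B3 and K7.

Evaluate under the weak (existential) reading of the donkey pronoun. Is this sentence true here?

False

"it" takes "a keg" as antecedent — a donkey pronoun bound across the clause boundary.
Weak reading: every brewer b with some filled-keg has at least one filled-keg k such that sealed(b,k) ∧ labelled(b,k).
Per brewer: B1:✓  B2:✓  B3:✓  B4:✓  B5:✗
B5 has no witness among its filled-kegs.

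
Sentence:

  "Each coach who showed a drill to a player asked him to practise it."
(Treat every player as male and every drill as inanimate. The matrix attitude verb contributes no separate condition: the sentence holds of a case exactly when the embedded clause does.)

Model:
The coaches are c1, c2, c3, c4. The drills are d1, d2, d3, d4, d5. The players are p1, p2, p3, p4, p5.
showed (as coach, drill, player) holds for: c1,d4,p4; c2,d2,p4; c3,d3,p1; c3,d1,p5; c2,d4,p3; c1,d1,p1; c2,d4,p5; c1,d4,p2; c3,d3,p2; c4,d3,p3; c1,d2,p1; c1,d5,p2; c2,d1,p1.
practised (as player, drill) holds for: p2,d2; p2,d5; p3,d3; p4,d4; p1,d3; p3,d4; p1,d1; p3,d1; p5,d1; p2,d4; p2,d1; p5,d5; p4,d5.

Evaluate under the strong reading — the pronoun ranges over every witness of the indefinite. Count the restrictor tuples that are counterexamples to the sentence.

4

"him" takes "a player" as antecedent and "it" takes "a drill"; both are donkey pronouns co-varying with the restrictor.
Strong reading: for every (c,d,p) with showed(c,d,p), practised(p,d).
Restrictor triples: (c1,d1,p1)→practised(p1,d1) ✓  (c1,d2,p1)→practised(p1,d2) ✗  (c1,d4,p2)→practised(p2,d4) ✓  (c1,d4,p4)→practised(p4,d4) ✓  (c1,d5,p2)→practised(p2,d5) ✓  (c2,d1,p1)→practised(p1,d1) ✓  (c2,d2,p4)→practised(p4,d2) ✗  (c2,d4,p3)→practised(p3,d4) ✓  (c2,d4,p5)→practised(p5,d4) ✗  (c3,d1,p5)→practised(p5,d1) ✓  (c3,d3,p1)→practised(p1,d3) ✓  (c3,d3,p2)→practised(p2,d3) ✗  (c4,d3,p3)→practised(p3,d3) ✓
Counterexamples (restrictor triples failing the scope): 4.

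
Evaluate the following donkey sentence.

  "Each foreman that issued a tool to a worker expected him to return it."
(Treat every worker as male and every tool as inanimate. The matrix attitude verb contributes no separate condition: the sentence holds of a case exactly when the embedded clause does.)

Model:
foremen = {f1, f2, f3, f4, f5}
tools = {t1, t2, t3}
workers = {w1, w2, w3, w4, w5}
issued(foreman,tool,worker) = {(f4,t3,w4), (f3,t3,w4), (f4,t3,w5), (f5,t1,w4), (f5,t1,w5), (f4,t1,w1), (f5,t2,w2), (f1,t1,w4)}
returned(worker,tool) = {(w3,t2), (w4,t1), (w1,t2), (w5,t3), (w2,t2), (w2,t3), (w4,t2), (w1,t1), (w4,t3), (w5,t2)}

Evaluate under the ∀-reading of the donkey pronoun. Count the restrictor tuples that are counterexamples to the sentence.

"him" takes "a worker" as antecedent and "it" takes "a tool"; both are donkey pronouns co-varying with the restrictor.
Strong reading: for every (f,t,w) with issued(f,t,w), returned(w,t).
Restrictor triples: (f1,t1,w4)→returned(w4,t1) ✓  (f3,t3,w4)→returned(w4,t3) ✓  (f4,t1,w1)→returned(w1,t1) ✓  (f4,t3,w4)→returned(w4,t3) ✓  (f4,t3,w5)→returned(w5,t3) ✓  (f5,t1,w4)→returned(w4,t1) ✓  (f5,t1,w5)→returned(w5,t1) ✗  (f5,t2,w2)→returned(w2,t2) ✓
Counterexamples (restrictor triples failing the scope): 1.

1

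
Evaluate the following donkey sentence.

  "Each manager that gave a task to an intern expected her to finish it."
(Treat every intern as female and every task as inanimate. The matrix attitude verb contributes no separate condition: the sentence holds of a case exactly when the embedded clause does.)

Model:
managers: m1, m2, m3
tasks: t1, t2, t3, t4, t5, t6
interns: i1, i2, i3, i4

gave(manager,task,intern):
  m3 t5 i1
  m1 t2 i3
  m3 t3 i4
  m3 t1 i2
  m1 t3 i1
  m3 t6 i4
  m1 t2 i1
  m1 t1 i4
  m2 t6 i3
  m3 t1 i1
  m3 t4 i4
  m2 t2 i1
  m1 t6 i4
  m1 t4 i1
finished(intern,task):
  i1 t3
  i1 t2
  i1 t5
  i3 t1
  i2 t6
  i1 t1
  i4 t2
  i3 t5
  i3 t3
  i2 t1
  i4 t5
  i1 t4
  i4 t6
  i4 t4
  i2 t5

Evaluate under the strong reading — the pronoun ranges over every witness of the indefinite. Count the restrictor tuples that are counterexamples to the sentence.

"her" takes "an intern" as antecedent and "it" takes "a task"; both are donkey pronouns co-varying with the restrictor.
Strong reading: for every (m,t,i) with gave(m,t,i), finished(i,t).
Restrictor triples: (m1,t1,i4)→finished(i4,t1) ✗  (m1,t2,i1)→finished(i1,t2) ✓  (m1,t2,i3)→finished(i3,t2) ✗  (m1,t3,i1)→finished(i1,t3) ✓  (m1,t4,i1)→finished(i1,t4) ✓  (m1,t6,i4)→finished(i4,t6) ✓  (m2,t2,i1)→finished(i1,t2) ✓  (m2,t6,i3)→finished(i3,t6) ✗  (m3,t1,i1)→finished(i1,t1) ✓  (m3,t1,i2)→finished(i2,t1) ✓  (m3,t3,i4)→finished(i4,t3) ✗  (m3,t4,i4)→finished(i4,t4) ✓  (m3,t5,i1)→finished(i1,t5) ✓  (m3,t6,i4)→finished(i4,t6) ✓
Counterexamples (restrictor triples failing the scope): 4.

4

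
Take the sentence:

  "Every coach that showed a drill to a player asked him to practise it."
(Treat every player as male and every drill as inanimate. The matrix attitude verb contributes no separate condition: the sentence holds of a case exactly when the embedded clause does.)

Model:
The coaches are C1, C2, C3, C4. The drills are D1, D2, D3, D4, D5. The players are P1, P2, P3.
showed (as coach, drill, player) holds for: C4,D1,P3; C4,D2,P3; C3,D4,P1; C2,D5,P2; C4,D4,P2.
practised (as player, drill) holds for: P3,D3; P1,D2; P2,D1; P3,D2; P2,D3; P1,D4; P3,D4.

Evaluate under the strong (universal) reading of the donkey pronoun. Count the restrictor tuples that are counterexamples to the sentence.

"him" takes "a player" as antecedent and "it" takes "a drill"; both are donkey pronouns co-varying with the restrictor.
Strong reading: for every (c,d,p) with showed(c,d,p), practised(p,d).
Restrictor triples: (C2,D5,P2)→practised(P2,D5) ✗  (C3,D4,P1)→practised(P1,D4) ✓  (C4,D1,P3)→practised(P3,D1) ✗  (C4,D2,P3)→practised(P3,D2) ✓  (C4,D4,P2)→practised(P2,D4) ✗
Counterexamples (restrictor triples failing the scope): 3.

3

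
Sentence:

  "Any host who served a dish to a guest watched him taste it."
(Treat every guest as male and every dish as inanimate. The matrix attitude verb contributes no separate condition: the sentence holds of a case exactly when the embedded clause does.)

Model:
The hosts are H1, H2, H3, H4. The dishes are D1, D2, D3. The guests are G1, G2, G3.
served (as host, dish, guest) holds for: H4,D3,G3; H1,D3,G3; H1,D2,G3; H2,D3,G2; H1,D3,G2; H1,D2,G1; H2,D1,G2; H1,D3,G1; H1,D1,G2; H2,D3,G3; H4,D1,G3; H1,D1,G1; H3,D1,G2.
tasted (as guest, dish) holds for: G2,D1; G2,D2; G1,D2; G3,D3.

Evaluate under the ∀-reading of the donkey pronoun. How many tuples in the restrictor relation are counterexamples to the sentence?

6

"him" takes "a guest" as antecedent and "it" takes "a dish"; both are donkey pronouns co-varying with the restrictor.
Strong reading: for every (h,d,g) with served(h,d,g), tasted(g,d).
Restrictor triples: (H1,D1,G1)→tasted(G1,D1) ✗  (H1,D1,G2)→tasted(G2,D1) ✓  (H1,D2,G1)→tasted(G1,D2) ✓  (H1,D2,G3)→tasted(G3,D2) ✗  (H1,D3,G1)→tasted(G1,D3) ✗  (H1,D3,G2)→tasted(G2,D3) ✗  (H1,D3,G3)→tasted(G3,D3) ✓  (H2,D1,G2)→tasted(G2,D1) ✓  (H2,D3,G2)→tasted(G2,D3) ✗  (H2,D3,G3)→tasted(G3,D3) ✓  (H3,D1,G2)→tasted(G2,D1) ✓  (H4,D1,G3)→tasted(G3,D1) ✗  (H4,D3,G3)→tasted(G3,D3) ✓
Counterexamples (restrictor triples failing the scope): 6.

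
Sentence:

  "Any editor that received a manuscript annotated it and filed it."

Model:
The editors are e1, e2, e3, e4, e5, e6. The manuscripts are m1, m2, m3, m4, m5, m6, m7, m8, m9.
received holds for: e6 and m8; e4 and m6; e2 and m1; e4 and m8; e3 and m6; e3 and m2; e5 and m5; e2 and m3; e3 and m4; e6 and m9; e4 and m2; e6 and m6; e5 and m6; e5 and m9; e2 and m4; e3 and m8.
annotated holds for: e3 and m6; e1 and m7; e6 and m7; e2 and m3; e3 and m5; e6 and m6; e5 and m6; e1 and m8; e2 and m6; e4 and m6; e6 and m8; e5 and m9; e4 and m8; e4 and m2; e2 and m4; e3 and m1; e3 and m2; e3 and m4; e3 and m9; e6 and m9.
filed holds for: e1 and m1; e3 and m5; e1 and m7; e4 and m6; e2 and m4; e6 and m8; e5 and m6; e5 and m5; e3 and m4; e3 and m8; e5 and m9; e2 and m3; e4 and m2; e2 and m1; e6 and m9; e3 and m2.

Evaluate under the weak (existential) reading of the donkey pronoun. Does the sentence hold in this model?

True

"it" takes "a manuscript" as antecedent — a donkey pronoun bound across the clause boundary.
Weak reading: every editor e with some received-manuscript has at least one received-manuscript m such that annotated(e,m) ∧ filed(e,m).
Per editor: e2:✓  e3:✓  e4:✓  e5:✓  e6:✓
Every editor in the restrictor has a witness.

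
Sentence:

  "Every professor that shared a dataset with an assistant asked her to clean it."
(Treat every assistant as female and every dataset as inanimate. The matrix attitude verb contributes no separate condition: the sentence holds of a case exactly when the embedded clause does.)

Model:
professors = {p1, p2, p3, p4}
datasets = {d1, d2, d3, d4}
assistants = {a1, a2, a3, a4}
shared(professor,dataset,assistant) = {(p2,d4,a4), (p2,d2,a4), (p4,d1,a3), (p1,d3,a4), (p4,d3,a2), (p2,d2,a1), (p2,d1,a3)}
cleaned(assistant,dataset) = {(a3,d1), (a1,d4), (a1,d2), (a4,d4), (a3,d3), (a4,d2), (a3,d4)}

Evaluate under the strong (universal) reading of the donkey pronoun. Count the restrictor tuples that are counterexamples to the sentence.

"her" takes "an assistant" as antecedent and "it" takes "a dataset"; both are donkey pronouns co-varying with the restrictor.
Strong reading: for every (p,d,a) with shared(p,d,a), cleaned(a,d).
Restrictor triples: (p1,d3,a4)→cleaned(a4,d3) ✗  (p2,d1,a3)→cleaned(a3,d1) ✓  (p2,d2,a1)→cleaned(a1,d2) ✓  (p2,d2,a4)→cleaned(a4,d2) ✓  (p2,d4,a4)→cleaned(a4,d4) ✓  (p4,d1,a3)→cleaned(a3,d1) ✓  (p4,d3,a2)→cleaned(a2,d3) ✗
Counterexamples (restrictor triples failing the scope): 2.

2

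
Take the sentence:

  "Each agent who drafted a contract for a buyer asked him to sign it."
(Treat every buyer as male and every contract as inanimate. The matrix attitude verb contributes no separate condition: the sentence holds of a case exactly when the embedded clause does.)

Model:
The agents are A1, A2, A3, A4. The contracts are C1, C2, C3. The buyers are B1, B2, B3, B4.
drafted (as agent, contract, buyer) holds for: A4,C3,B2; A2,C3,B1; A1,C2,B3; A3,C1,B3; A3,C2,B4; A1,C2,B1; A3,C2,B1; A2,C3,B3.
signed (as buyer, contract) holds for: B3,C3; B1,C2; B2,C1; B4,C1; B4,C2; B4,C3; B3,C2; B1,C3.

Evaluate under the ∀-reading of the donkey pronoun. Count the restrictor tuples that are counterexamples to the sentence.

"him" takes "a buyer" as antecedent and "it" takes "a contract"; both are donkey pronouns co-varying with the restrictor.
Strong reading: for every (a,c,b) with drafted(a,c,b), signed(b,c).
Restrictor triples: (A1,C2,B1)→signed(B1,C2) ✓  (A1,C2,B3)→signed(B3,C2) ✓  (A2,C3,B1)→signed(B1,C3) ✓  (A2,C3,B3)→signed(B3,C3) ✓  (A3,C1,B3)→signed(B3,C1) ✗  (A3,C2,B1)→signed(B1,C2) ✓  (A3,C2,B4)→signed(B4,C2) ✓  (A4,C3,B2)→signed(B2,C3) ✗
Counterexamples (restrictor triples failing the scope): 2.

2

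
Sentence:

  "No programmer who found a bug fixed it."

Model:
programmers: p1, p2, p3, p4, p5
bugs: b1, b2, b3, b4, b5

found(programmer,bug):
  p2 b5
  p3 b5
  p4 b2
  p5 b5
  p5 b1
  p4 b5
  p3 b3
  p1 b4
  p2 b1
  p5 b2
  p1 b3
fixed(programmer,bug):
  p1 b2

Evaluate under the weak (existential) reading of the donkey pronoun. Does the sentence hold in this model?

True

"it" takes "a bug" as antecedent — a donkey pronoun bound across the clause boundary.
Truth condition: for no (p,b) with found(p,b) does fixed(p,b) hold.
Restrictor pairs — does the scope hold? (p1,b3):fails  (p1,b4):fails  (p2,b1):fails  (p2,b5):fails  (p3,b3):fails  (p3,b5):fails  (p4,b2):fails  (p4,b5):fails  (p5,b1):fails  (p5,b2):fails  (p5,b5):fails
Scope holds for no restrictor pair, so the sentence is true.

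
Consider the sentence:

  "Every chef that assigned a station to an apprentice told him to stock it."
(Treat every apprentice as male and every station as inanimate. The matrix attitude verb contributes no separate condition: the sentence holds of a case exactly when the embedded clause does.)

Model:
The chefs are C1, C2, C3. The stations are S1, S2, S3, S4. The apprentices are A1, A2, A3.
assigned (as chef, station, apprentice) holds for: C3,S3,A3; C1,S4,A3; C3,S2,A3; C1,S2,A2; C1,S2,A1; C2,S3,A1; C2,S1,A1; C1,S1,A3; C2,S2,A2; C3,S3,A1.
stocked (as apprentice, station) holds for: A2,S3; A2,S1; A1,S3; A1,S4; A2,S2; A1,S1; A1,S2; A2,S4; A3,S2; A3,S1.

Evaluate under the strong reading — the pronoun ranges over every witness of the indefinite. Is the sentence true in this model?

False

"him" takes "an apprentice" as antecedent and "it" takes "a station"; both are donkey pronouns co-varying with the restrictor.
Strong reading: for every (c,s,a) with assigned(c,s,a), stocked(a,s).
Restrictor triples: (C1,S1,A3)→stocked(A3,S1) ✓  (C1,S2,A1)→stocked(A1,S2) ✓  (C1,S2,A2)→stocked(A2,S2) ✓  (C1,S4,A3)→stocked(A3,S4) ✗  (C2,S1,A1)→stocked(A1,S1) ✓  (C2,S2,A2)→stocked(A2,S2) ✓  (C2,S3,A1)→stocked(A1,S3) ✓  (C3,S2,A3)→stocked(A3,S2) ✓  (C3,S3,A1)→stocked(A1,S3) ✓  (C3,S3,A3)→stocked(A3,S3) ✗
Counterexample: (C1,S4,A3) — stocked(A3,S4) does not hold.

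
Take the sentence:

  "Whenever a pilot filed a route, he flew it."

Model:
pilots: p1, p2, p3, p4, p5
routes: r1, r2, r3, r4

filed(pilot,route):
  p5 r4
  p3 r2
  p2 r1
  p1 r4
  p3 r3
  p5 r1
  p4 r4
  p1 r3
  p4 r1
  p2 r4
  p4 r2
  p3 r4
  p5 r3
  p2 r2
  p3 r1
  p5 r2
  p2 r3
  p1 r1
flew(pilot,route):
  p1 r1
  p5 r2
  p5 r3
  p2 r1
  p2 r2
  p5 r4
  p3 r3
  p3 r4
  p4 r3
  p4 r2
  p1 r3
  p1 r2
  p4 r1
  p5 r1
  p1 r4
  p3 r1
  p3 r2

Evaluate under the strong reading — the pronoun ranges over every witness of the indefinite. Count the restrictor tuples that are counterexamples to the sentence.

"it" takes "a route" as antecedent — a donkey pronoun bound across the clause boundary.
Strong reading: for every (p,r) with filed(p,r), flew(p,r).
Restrictor pairs: (p1,r1) ✓  (p1,r3) ✓  (p1,r4) ✓  (p2,r1) ✓  (p2,r2) ✓  (p2,r3) ✗  (p2,r4) ✗  (p3,r1) ✓  (p3,r2) ✓  (p3,r3) ✓  (p3,r4) ✓  (p4,r1) ✓  (p4,r2) ✓  (p4,r4) ✗  (p5,r1) ✓  (p5,r2) ✓  (p5,r3) ✓  (p5,r4) ✓
Counterexamples (restrictor pairs failing the scope): 3.

3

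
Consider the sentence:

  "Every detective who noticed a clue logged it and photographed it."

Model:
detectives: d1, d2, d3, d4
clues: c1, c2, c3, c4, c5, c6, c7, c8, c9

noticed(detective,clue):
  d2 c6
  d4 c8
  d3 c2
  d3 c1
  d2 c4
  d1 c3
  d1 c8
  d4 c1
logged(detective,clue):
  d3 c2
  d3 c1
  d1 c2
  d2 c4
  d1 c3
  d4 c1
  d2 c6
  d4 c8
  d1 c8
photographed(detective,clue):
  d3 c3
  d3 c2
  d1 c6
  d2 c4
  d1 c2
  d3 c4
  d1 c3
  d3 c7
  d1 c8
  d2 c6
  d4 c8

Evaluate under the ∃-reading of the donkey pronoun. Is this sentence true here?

True

"it" takes "a clue" as antecedent — a donkey pronoun bound across the clause boundary.
Weak reading: every detective d with some noticed-clue has at least one noticed-clue c such that logged(d,c) ∧ photographed(d,c).
Per detective: d1:✓  d2:✓  d3:✓  d4:✓
Every detective in the restrictor has a witness.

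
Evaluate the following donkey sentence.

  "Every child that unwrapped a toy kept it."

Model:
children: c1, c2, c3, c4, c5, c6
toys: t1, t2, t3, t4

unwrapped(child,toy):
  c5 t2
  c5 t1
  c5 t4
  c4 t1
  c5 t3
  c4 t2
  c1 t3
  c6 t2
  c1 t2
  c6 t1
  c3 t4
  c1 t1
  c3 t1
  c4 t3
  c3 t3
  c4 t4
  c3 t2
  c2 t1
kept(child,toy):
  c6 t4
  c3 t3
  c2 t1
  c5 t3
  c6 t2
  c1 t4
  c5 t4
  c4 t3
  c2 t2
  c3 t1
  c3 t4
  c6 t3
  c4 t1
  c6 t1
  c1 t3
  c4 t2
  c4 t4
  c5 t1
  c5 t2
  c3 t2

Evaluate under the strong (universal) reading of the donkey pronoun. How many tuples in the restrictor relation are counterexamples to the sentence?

2

"it" takes "a toy" as antecedent — a donkey pronoun bound across the clause boundary.
Strong reading: for every (c,t) with unwrapped(c,t), kept(c,t).
Restrictor pairs: (c1,t1) ✗  (c1,t2) ✗  (c1,t3) ✓  (c2,t1) ✓  (c3,t1) ✓  (c3,t2) ✓  (c3,t3) ✓  (c3,t4) ✓  (c4,t1) ✓  (c4,t2) ✓  (c4,t3) ✓  (c4,t4) ✓  (c5,t1) ✓  (c5,t2) ✓  (c5,t3) ✓  (c5,t4) ✓  (c6,t1) ✓  (c6,t2) ✓
Counterexamples (restrictor pairs failing the scope): 2.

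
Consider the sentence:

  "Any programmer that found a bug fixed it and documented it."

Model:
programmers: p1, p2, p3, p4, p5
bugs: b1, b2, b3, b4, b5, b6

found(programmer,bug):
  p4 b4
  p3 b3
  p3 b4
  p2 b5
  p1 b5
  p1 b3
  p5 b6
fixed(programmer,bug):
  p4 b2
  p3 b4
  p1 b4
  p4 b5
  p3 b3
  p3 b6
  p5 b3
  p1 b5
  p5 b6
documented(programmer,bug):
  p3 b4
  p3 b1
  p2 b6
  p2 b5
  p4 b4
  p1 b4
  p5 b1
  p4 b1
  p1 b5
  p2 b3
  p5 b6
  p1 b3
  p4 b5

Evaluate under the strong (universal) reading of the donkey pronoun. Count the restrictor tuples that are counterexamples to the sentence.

4

"it" takes "a bug" as antecedent — a donkey pronoun bound across the clause boundary.
Strong reading: for every (p,b) with found(p,b), fixed(p,b) ∧ documented(p,b).
Restrictor pairs: (p1,b3) ✗  (p1,b5) ✓  (p2,b5) ✗  (p3,b3) ✗  (p3,b4) ✓  (p4,b4) ✗  (p5,b6) ✓
Counterexamples (restrictor pairs failing the scope): 4.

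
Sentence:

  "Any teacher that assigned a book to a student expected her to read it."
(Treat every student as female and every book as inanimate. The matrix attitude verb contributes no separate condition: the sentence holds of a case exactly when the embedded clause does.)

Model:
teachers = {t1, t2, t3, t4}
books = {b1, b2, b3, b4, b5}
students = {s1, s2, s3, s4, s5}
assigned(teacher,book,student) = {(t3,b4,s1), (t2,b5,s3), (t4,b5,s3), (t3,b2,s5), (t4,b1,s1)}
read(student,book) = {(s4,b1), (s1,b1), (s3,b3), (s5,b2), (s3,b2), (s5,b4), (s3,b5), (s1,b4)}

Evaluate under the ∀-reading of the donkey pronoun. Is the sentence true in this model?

True

"her" takes "a student" as antecedent and "it" takes "a book"; both are donkey pronouns co-varying with the restrictor.
Strong reading: for every (t,b,s) with assigned(t,b,s), read(s,b).
Restrictor triples: (t2,b5,s3)→read(s3,b5) ✓  (t3,b2,s5)→read(s5,b2) ✓  (t3,b4,s1)→read(s1,b4) ✓  (t4,b1,s1)→read(s1,b1) ✓  (t4,b5,s3)→read(s3,b5) ✓
Every restrictor triple satisfies the scope.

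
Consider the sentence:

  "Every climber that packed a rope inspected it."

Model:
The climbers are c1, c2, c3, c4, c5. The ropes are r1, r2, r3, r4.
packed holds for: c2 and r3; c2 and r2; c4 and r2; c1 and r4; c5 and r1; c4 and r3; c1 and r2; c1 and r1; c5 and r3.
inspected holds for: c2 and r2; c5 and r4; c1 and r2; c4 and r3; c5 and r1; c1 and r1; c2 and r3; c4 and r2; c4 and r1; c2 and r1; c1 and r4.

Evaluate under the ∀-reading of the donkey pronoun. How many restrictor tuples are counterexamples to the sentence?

1

"it" takes "a rope" as antecedent — a donkey pronoun bound across the clause boundary.
Strong reading: for every (c,r) with packed(c,r), inspected(c,r).
Restrictor pairs: (c1,r1) ✓  (c1,r2) ✓  (c1,r4) ✓  (c2,r2) ✓  (c2,r3) ✓  (c4,r2) ✓  (c4,r3) ✓  (c5,r1) ✓  (c5,r3) ✗
Counterexamples (restrictor pairs failing the scope): 1.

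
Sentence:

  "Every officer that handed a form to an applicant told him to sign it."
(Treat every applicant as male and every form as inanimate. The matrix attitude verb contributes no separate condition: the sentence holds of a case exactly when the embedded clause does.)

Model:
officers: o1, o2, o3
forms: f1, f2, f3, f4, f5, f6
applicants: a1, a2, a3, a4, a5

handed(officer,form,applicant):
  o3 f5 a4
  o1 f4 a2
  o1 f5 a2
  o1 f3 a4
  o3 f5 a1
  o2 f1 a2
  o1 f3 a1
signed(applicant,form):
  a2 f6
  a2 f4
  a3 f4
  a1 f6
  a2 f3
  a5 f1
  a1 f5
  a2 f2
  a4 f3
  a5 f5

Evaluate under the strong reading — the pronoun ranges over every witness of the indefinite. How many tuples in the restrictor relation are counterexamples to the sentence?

"him" takes "an applicant" as antecedent and "it" takes "a form"; both are donkey pronouns co-varying with the restrictor.
Strong reading: for every (o,f,a) with handed(o,f,a), signed(a,f).
Restrictor triples: (o1,f3,a1)→signed(a1,f3) ✗  (o1,f3,a4)→signed(a4,f3) ✓  (o1,f4,a2)→signed(a2,f4) ✓  (o1,f5,a2)→signed(a2,f5) ✗  (o2,f1,a2)→signed(a2,f1) ✗  (o3,f5,a1)→signed(a1,f5) ✓  (o3,f5,a4)→signed(a4,f5) ✗
Counterexamples (restrictor triples failing the scope): 4.

4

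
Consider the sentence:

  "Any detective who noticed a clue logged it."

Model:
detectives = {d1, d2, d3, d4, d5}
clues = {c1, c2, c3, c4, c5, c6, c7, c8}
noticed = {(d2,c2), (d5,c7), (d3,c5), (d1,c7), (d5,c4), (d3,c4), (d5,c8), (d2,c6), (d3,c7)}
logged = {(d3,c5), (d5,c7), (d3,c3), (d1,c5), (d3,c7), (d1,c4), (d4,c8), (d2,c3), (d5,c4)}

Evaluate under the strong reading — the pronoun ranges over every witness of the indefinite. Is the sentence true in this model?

False

"it" takes "a clue" as antecedent — a donkey pronoun bound across the clause boundary.
Strong reading: for every (d,c) with noticed(d,c), logged(d,c).
Restrictor pairs: (d1,c7) ✗  (d2,c2) ✗  (d2,c6) ✗  (d3,c4) ✗  (d3,c5) ✓  (d3,c7) ✓  (d5,c4) ✓  (d5,c7) ✓  (d5,c8) ✗
Counterexample: (d1,c7) is in noticed but fails the scope.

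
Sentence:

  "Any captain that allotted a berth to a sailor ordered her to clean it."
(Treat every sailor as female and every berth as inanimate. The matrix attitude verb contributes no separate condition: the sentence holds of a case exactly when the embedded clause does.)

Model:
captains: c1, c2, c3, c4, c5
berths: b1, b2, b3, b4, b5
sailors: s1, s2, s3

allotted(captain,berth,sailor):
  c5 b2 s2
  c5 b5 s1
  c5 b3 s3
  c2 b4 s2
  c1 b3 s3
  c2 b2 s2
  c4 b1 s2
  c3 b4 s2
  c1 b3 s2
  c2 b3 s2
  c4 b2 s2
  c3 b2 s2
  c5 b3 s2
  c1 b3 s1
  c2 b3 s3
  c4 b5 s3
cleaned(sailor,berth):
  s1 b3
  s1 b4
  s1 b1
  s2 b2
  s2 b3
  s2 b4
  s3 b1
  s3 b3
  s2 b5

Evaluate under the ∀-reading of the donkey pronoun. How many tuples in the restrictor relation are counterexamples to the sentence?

3

"her" takes "a sailor" as antecedent and "it" takes "a berth"; both are donkey pronouns co-varying with the restrictor.
Strong reading: for every (c,b,s) with allotted(c,b,s), cleaned(s,b).
Restrictor triples: (c1,b3,s1)→cleaned(s1,b3) ✓  (c1,b3,s2)→cleaned(s2,b3) ✓  (c1,b3,s3)→cleaned(s3,b3) ✓  (c2,b2,s2)→cleaned(s2,b2) ✓  (c2,b3,s2)→cleaned(s2,b3) ✓  (c2,b3,s3)→cleaned(s3,b3) ✓  (c2,b4,s2)→cleaned(s2,b4) ✓  (c3,b2,s2)→cleaned(s2,b2) ✓  (c3,b4,s2)→cleaned(s2,b4) ✓  (c4,b1,s2)→cleaned(s2,b1) ✗  (c4,b2,s2)→cleaned(s2,b2) ✓  (c4,b5,s3)→cleaned(s3,b5) ✗  (c5,b2,s2)→cleaned(s2,b2) ✓  (c5,b3,s2)→cleaned(s2,b3) ✓  (c5,b3,s3)→cleaned(s3,b3) ✓  (c5,b5,s1)→cleaned(s1,b5) ✗
Counterexamples (restrictor triples failing the scope): 3.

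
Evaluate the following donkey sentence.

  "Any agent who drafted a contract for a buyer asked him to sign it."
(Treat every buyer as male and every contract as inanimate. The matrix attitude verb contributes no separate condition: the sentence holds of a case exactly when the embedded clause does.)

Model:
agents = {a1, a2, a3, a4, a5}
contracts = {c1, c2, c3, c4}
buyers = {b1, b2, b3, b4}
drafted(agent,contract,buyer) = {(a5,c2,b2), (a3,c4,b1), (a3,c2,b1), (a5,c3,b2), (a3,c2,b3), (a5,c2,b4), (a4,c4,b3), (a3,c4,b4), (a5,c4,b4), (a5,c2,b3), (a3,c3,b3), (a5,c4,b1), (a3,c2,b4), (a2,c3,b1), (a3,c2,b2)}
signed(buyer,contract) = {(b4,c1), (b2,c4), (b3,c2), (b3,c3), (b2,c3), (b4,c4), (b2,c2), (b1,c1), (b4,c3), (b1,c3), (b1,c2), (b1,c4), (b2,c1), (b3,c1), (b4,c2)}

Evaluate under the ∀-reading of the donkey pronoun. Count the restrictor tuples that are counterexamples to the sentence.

"him" takes "a buyer" as antecedent and "it" takes "a contract"; both are donkey pronouns co-varying with the restrictor.
Strong reading: for every (a,c,b) with drafted(a,c,b), signed(b,c).
Restrictor triples: (a2,c3,b1)→signed(b1,c3) ✓  (a3,c2,b1)→signed(b1,c2) ✓  (a3,c2,b2)→signed(b2,c2) ✓  (a3,c2,b3)→signed(b3,c2) ✓  (a3,c2,b4)→signed(b4,c2) ✓  (a3,c3,b3)→signed(b3,c3) ✓  (a3,c4,b1)→signed(b1,c4) ✓  (a3,c4,b4)→signed(b4,c4) ✓  (a4,c4,b3)→signed(b3,c4) ✗  (a5,c2,b2)→signed(b2,c2) ✓  (a5,c2,b3)→signed(b3,c2) ✓  (a5,c2,b4)→signed(b4,c2) ✓  (a5,c3,b2)→signed(b2,c3) ✓  (a5,c4,b1)→signed(b1,c4) ✓  (a5,c4,b4)→signed(b4,c4) ✓
Counterexamples (restrictor triples failing the scope): 1.

1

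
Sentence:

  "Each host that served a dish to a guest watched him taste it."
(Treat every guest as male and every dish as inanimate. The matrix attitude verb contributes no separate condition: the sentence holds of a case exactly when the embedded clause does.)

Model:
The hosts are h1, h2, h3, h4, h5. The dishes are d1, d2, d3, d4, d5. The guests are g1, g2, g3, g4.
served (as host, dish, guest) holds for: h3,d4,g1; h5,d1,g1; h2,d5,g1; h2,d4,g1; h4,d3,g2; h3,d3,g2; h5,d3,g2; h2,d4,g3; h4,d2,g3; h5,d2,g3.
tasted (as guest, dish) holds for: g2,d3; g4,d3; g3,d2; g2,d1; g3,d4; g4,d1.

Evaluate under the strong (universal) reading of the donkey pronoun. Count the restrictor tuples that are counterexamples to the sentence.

4

"him" takes "a guest" as antecedent and "it" takes "a dish"; both are donkey pronouns co-varying with the restrictor.
Strong reading: for every (h,d,g) with served(h,d,g), tasted(g,d).
Restrictor triples: (h2,d4,g1)→tasted(g1,d4) ✗  (h2,d4,g3)→tasted(g3,d4) ✓  (h2,d5,g1)→tasted(g1,d5) ✗  (h3,d3,g2)→tasted(g2,d3) ✓  (h3,d4,g1)→tasted(g1,d4) ✗  (h4,d2,g3)→tasted(g3,d2) ✓  (h4,d3,g2)→tasted(g2,d3) ✓  (h5,d1,g1)→tasted(g1,d1) ✗  (h5,d2,g3)→tasted(g3,d2) ✓  (h5,d3,g2)→tasted(g2,d3) ✓
Counterexamples (restrictor triples failing the scope): 4.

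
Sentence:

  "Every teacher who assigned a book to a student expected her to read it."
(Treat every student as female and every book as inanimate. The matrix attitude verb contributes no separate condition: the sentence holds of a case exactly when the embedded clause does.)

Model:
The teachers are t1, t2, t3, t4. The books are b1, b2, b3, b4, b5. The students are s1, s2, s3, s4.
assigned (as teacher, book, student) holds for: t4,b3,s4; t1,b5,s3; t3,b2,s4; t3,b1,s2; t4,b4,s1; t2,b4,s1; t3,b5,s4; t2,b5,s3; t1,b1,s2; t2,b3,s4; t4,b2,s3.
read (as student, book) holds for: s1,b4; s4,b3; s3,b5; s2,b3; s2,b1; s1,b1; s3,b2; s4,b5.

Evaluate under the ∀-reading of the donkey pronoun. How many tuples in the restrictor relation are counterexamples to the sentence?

"her" takes "a student" as antecedent and "it" takes "a book"; both are donkey pronouns co-varying with the restrictor.
Strong reading: for every (t,b,s) with assigned(t,b,s), read(s,b).
Restrictor triples: (t1,b1,s2)→read(s2,b1) ✓  (t1,b5,s3)→read(s3,b5) ✓  (t2,b3,s4)→read(s4,b3) ✓  (t2,b4,s1)→read(s1,b4) ✓  (t2,b5,s3)→read(s3,b5) ✓  (t3,b1,s2)→read(s2,b1) ✓  (t3,b2,s4)→read(s4,b2) ✗  (t3,b5,s4)→read(s4,b5) ✓  (t4,b2,s3)→read(s3,b2) ✓  (t4,b3,s4)→read(s4,b3) ✓  (t4,b4,s1)→read(s1,b4) ✓
Counterexamples (restrictor triples failing the scope): 1.

1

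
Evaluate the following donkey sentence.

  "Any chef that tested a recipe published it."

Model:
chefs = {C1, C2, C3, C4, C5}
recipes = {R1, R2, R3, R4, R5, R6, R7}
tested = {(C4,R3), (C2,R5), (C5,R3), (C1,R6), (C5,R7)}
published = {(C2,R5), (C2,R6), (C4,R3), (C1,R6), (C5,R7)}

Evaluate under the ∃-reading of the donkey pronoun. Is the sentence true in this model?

True

"it" takes "a recipe" as antecedent — a donkey pronoun bound across the clause boundary.
Weak reading: every chef c with some tested-recipe has at least one tested-recipe r such that published(c,r).
Per chef: C1:✓  C2:✓  C4:✓  C5:✓
Every chef in the restrictor has a witness.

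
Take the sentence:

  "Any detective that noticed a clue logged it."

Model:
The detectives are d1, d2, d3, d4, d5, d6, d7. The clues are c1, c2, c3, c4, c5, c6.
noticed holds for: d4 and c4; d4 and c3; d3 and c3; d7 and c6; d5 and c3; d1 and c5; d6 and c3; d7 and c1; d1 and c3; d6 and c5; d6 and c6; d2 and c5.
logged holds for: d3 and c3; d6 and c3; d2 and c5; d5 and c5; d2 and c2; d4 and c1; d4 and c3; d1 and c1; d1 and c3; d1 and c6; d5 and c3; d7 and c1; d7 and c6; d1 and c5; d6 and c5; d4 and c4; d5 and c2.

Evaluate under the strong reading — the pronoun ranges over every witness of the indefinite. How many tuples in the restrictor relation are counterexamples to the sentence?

"it" takes "a clue" as antecedent — a donkey pronoun bound across the clause boundary.
Strong reading: for every (d,c) with noticed(d,c), logged(d,c).
Restrictor pairs: (d1,c3) ✓  (d1,c5) ✓  (d2,c5) ✓  (d3,c3) ✓  (d4,c3) ✓  (d4,c4) ✓  (d5,c3) ✓  (d6,c3) ✓  (d6,c5) ✓  (d6,c6) ✗  (d7,c1) ✓  (d7,c6) ✓
Counterexamples (restrictor pairs failing the scope): 1.

1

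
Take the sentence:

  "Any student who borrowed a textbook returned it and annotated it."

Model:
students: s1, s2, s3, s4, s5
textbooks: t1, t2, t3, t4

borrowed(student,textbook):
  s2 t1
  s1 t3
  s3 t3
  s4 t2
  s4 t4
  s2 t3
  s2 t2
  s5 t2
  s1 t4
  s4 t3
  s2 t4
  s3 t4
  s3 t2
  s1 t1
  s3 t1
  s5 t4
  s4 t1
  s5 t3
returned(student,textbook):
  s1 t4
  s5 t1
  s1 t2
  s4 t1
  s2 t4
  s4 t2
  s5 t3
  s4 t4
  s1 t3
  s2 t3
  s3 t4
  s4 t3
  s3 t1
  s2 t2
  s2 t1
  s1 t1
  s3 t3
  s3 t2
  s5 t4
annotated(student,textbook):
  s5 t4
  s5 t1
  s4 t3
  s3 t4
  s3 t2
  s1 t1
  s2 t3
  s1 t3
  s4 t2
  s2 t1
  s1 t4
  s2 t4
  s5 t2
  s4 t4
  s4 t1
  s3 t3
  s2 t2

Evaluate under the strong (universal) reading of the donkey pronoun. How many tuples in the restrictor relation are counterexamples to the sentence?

3

"it" takes "a textbook" as antecedent — a donkey pronoun bound across the clause boundary.
Strong reading: for every (s,t) with borrowed(s,t), returned(s,t) ∧ annotated(s,t).
Restrictor pairs: (s1,t1) ✓  (s1,t3) ✓  (s1,t4) ✓  (s2,t1) ✓  (s2,t2) ✓  (s2,t3) ✓  (s2,t4) ✓  (s3,t1) ✗  (s3,t2) ✓  (s3,t3) ✓  (s3,t4) ✓  (s4,t1) ✓  (s4,t2) ✓  (s4,t3) ✓  (s4,t4) ✓  (s5,t2) ✗  (s5,t3) ✗  (s5,t4) ✓
Counterexamples (restrictor pairs failing the scope): 3.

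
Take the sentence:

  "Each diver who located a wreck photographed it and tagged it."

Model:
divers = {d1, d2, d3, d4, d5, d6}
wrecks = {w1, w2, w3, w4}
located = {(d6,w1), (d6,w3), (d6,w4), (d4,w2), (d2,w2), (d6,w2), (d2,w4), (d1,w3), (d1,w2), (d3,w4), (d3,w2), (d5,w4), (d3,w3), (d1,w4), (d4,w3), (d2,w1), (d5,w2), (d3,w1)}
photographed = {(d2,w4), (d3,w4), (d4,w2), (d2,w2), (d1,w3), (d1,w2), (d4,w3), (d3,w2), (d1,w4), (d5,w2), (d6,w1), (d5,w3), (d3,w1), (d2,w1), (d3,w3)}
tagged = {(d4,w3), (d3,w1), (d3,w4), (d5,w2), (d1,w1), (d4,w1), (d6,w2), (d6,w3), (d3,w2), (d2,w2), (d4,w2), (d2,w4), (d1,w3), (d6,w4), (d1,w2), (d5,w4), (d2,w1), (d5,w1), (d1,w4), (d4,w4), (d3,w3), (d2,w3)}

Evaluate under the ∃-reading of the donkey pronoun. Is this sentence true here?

False

"it" takes "a wreck" as antecedent — a donkey pronoun bound across the clause boundary.
Weak reading: every diver d with some located-wreck has at least one located-wreck w such that photographed(d,w) ∧ tagged(d,w).
Per diver: d1:✓  d2:✓  d3:✓  d4:✓  d5:✓  d6:✗
d6 has no witness among its located-wrecks.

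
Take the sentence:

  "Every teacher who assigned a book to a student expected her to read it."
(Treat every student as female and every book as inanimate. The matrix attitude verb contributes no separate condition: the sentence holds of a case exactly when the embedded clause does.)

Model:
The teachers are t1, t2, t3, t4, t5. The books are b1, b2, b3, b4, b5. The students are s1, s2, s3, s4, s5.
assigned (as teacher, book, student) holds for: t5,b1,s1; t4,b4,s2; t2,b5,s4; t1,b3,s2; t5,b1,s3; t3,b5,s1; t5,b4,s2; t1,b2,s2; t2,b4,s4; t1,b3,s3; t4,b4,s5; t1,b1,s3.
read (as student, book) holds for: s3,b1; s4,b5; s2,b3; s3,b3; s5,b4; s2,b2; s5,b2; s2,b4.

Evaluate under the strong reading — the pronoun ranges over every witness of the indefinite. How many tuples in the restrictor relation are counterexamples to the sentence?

"her" takes "a student" as antecedent and "it" takes "a book"; both are donkey pronouns co-varying with the restrictor.
Strong reading: for every (t,b,s) with assigned(t,b,s), read(s,b).
Restrictor triples: (t1,b1,s3)→read(s3,b1) ✓  (t1,b2,s2)→read(s2,b2) ✓  (t1,b3,s2)→read(s2,b3) ✓  (t1,b3,s3)→read(s3,b3) ✓  (t2,b4,s4)→read(s4,b4) ✗  (t2,b5,s4)→read(s4,b5) ✓  (t3,b5,s1)→read(s1,b5) ✗  (t4,b4,s2)→read(s2,b4) ✓  (t4,b4,s5)→read(s5,b4) ✓  (t5,b1,s1)→read(s1,b1) ✗  (t5,b1,s3)→read(s3,b1) ✓  (t5,b4,s2)→read(s2,b4) ✓
Counterexamples (restrictor triples failing the scope): 3.

3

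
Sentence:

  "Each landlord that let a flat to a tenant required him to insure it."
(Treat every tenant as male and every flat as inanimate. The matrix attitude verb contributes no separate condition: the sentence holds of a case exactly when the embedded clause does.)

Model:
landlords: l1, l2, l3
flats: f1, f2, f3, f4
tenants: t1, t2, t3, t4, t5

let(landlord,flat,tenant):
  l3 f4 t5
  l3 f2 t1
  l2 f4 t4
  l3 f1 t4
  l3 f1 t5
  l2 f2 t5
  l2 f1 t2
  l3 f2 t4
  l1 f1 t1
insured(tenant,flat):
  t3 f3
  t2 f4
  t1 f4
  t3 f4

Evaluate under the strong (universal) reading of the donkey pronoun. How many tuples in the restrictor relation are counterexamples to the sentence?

9

"him" takes "a tenant" as antecedent and "it" takes "a flat"; both are donkey pronouns co-varying with the restrictor.
Strong reading: for every (l,f,t) with let(l,f,t), insured(t,f).
Restrictor triples: (l1,f1,t1)→insured(t1,f1) ✗  (l2,f1,t2)→insured(t2,f1) ✗  (l2,f2,t5)→insured(t5,f2) ✗  (l2,f4,t4)→insured(t4,f4) ✗  (l3,f1,t4)→insured(t4,f1) ✗  (l3,f1,t5)→insured(t5,f1) ✗  (l3,f2,t1)→insured(t1,f2) ✗  (l3,f2,t4)→insured(t4,f2) ✗  (l3,f4,t5)→insured(t5,f4) ✗
Counterexamples (restrictor triples failing the scope): 9.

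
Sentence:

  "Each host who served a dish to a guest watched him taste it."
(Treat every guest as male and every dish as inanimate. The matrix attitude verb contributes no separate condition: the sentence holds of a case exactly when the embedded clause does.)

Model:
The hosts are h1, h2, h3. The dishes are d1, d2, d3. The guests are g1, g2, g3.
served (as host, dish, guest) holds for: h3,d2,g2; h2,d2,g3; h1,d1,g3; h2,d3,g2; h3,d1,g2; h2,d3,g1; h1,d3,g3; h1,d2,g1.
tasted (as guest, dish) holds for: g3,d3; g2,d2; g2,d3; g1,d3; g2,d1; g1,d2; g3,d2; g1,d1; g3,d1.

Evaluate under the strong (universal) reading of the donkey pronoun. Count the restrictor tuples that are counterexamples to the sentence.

"him" takes "a guest" as antecedent and "it" takes "a dish"; both are donkey pronouns co-varying with the restrictor.
Strong reading: for every (h,d,g) with served(h,d,g), tasted(g,d).
Restrictor triples: (h1,d1,g3)→tasted(g3,d1) ✓  (h1,d2,g1)→tasted(g1,d2) ✓  (h1,d3,g3)→tasted(g3,d3) ✓  (h2,d2,g3)→tasted(g3,d2) ✓  (h2,d3,g1)→tasted(g1,d3) ✓  (h2,d3,g2)→tasted(g2,d3) ✓  (h3,d1,g2)→tasted(g2,d1) ✓  (h3,d2,g2)→tasted(g2,d2) ✓
Counterexamples (restrictor triples failing the scope): 0.

0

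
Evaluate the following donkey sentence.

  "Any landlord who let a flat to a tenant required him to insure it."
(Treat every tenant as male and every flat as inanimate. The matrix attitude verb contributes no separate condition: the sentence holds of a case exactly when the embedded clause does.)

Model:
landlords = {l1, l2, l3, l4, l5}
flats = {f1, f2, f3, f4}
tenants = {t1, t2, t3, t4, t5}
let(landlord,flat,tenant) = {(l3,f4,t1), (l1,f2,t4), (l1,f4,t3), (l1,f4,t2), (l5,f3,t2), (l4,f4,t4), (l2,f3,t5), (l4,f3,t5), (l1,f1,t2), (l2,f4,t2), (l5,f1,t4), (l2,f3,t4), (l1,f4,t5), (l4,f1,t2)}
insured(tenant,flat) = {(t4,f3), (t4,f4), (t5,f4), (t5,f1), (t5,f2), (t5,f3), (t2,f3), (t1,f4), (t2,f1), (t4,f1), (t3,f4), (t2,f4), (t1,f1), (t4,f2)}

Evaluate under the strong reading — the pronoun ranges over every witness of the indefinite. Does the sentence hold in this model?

"him" takes "a tenant" as antecedent and "it" takes "a flat"; both are donkey pronouns co-varying with the restrictor.
Strong reading: for every (l,f,t) with let(l,f,t), insured(t,f).
Restrictor triples: (l1,f1,t2)→insured(t2,f1) ✓  (l1,f2,t4)→insured(t4,f2) ✓  (l1,f4,t2)→insured(t2,f4) ✓  (l1,f4,t3)→insured(t3,f4) ✓  (l1,f4,t5)→insured(t5,f4) ✓  (l2,f3,t4)→insured(t4,f3) ✓  (l2,f3,t5)→insured(t5,f3) ✓  (l2,f4,t2)→insured(t2,f4) ✓  (l3,f4,t1)→insured(t1,f4) ✓  (l4,f1,t2)→insured(t2,f1) ✓  (l4,f3,t5)→insured(t5,f3) ✓  (l4,f4,t4)→insured(t4,f4) ✓  (l5,f1,t4)→insured(t4,f1) ✓  (l5,f3,t2)→insured(t2,f3) ✓
Every restrictor triple satisfies the scope.

True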